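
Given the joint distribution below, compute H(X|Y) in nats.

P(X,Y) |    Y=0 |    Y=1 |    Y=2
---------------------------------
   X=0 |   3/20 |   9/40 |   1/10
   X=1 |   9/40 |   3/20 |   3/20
0.6730 nats

Using the chain rule: H(X|Y) = H(X,Y) - H(Y)

First, compute H(X,Y) = 1.7552 nats

Marginal P(Y) = (3/8, 3/8, 1/4)
H(Y) = 1.0822 nats

H(X|Y) = H(X,Y) - H(Y) = 1.7552 - 1.0822 = 0.6730 nats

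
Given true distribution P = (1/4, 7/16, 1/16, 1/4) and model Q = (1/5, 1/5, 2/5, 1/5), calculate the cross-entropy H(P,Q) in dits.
0.6802 dits

Cross-entropy: H(P,Q) = -Σ p(x) log q(x)

Alternatively: H(P,Q) = H(P) + D_KL(P||Q)
H(P) = 0.5334 dits
D_KL(P||Q) = 0.1468 dits

H(P,Q) = 0.5334 + 0.1468 = 0.6802 dits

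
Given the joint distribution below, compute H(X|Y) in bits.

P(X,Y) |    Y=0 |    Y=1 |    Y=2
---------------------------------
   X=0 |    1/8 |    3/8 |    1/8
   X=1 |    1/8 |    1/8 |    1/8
0.9056 bits

Using the chain rule: H(X|Y) = H(X,Y) - H(Y)

First, compute H(X,Y) = 2.4056 bits

Marginal P(Y) = (1/4, 1/2, 1/4)
H(Y) = 1.5000 bits

H(X|Y) = H(X,Y) - H(Y) = 2.4056 - 1.5000 = 0.9056 bits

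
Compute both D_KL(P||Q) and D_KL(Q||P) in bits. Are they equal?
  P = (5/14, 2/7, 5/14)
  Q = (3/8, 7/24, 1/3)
D_KL(P||Q) = 0.0019, D_KL(Q||P) = 0.0019

KL divergence is not symmetric: D_KL(P||Q) ≠ D_KL(Q||P) in general.

D_KL(P||Q) = 0.0019 bits
D_KL(Q||P) = 0.0019 bits

In this case they happen to be equal (to 4 decimal places).

This asymmetry is why KL divergence is not a true distance metric.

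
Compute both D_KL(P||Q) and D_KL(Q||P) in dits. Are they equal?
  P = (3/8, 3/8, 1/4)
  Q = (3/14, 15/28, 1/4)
D_KL(P||Q) = 0.0331, D_KL(Q||P) = 0.0309

KL divergence is not symmetric: D_KL(P||Q) ≠ D_KL(Q||P) in general.

D_KL(P||Q) = 0.0331 dits
D_KL(Q||P) = 0.0309 dits

No, they are not equal!

This asymmetry is why KL divergence is not a true distance metric.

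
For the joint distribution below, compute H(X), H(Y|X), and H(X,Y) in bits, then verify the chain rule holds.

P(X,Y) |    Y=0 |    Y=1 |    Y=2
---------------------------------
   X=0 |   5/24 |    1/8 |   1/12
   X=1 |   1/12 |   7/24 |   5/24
H(X,Y) = 2.4339, H(X) = 0.9799, H(Y|X) = 1.4540 (all in bits)

Chain rule: H(X,Y) = H(X) + H(Y|X)

Left side — joint entropy directly:
H(X,Y) = -Σ p(x,y) log p(x,y) = 2.4339 bits

Right side — compute H(Y|X) from the conditional distributions:
P(X) = (5/12, 7/12), so H(X) = 0.9799 bits
H(Y|X) = Σ_x P(X=x) · H(Y|X=x):
  P(Y|X=0) = (1/2, 3/10, 1/5), H(Y|X=0) = 1.4855, weight P(X=0) = 5/12
  P(Y|X=1) = (1/7, 1/2, 5/14), H(Y|X=1) = 1.4316, weight P(X=1) = 7/12
H(Y|X) = 1.4540 bits

H(X) + H(Y|X) = 0.9799 + 1.4540 = 2.4339 bits

Both sides equal 2.4339 bits. ✓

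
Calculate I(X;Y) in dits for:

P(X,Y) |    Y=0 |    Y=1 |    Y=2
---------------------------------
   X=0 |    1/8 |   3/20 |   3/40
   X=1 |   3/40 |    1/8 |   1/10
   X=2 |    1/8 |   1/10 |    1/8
0.0074 dits

Mutual information: I(X;Y) = H(X) + H(Y) - H(X,Y)

Marginals:
P(X) = (7/20, 3/10, 7/20), H(X) = 0.4760 dits
P(Y) = (13/40, 3/8, 3/10), H(Y) = 0.4752 dits

Joint entropy: H(X,Y) = 0.9439 dits

I(X;Y) = 0.4760 + 0.4752 - 0.9439 = 0.0074 dits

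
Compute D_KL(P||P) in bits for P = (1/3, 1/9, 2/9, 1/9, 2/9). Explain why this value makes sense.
0.0000 bits

KL divergence satisfies the Gibbs inequality: D_KL(P||Q) ≥ 0 for all distributions P, Q.

D_KL(P||Q) = Σ p(x) log(p(x)/q(x))
Each term is p(x) × log_2(p(x)/p(x)) = p(x) × log_2(1) = 0, so the sum is 0.
D_KL(P||Q) = 0.0000 bits

When P = Q, the KL divergence is exactly 0, as there is no 'divergence' between identical distributions.

This non-negativity is a fundamental property: relative entropy cannot be negative because it measures how different Q is from P.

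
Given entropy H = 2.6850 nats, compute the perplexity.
14.6582

Perplexity is e^H (or exp(H) for natural log).

H = 2.6850 nats
Perplexity = e^2.6850 = 14.6582

Interpretation: The model's uncertainty is equivalent to choosing uniformly among 14.7 options.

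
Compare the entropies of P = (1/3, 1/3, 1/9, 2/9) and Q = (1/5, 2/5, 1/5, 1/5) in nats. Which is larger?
Q

Computing entropies in nats:
H(P) = 1.3108
H(Q) = 1.3322

Distribution Q has higher entropy.

Intuition: The distribution closer to uniform (more spread out) has higher entropy.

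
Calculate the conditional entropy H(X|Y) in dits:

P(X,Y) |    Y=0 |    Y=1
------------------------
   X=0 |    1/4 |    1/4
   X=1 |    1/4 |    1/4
0.3010 dits

Using the chain rule: H(X|Y) = H(X,Y) - H(Y)

First, compute H(X,Y) = 0.6021 dits

Marginal P(Y) = (1/2, 1/2)
H(Y) = 0.3010 dits

H(X|Y) = H(X,Y) - H(Y) = 0.6021 - 0.3010 = 0.3010 dits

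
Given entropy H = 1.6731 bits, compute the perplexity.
3.1890

Perplexity is 2^H (or exp(H) for natural log).

H = 1.6731 bits
Perplexity = 2^1.6731 = 3.1890

Interpretation: The model's uncertainty is equivalent to choosing uniformly among 3.2 options.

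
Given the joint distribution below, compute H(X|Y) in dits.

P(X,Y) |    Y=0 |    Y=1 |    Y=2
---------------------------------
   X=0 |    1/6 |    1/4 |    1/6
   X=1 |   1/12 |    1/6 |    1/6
0.2912 dits

Using the chain rule: H(X|Y) = H(X,Y) - H(Y)

First, compute H(X,Y) = 0.7592 dits

Marginal P(Y) = (1/4, 5/12, 1/3)
H(Y) = 0.4680 dits

H(X|Y) = H(X,Y) - H(Y) = 0.7592 - 0.4680 = 0.2912 dits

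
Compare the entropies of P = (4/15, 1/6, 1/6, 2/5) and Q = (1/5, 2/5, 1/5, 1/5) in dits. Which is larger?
Q

Computing entropies in dits:
H(P) = 0.5716
H(Q) = 0.5786

Distribution Q has higher entropy.

Intuition: The distribution closer to uniform (more spread out) has higher entropy.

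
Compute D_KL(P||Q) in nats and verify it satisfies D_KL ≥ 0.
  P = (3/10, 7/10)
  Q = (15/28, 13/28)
0.1135 nats

KL divergence satisfies the Gibbs inequality: D_KL(P||Q) ≥ 0 for all distributions P, Q.

D_KL(P||Q) = Σ p(x) log(p(x)/q(x))
Term by term:
  x=0: 3/10 × log_e[(3/10)/(15/28)] = -0.1739
  x=1: 7/10 × log_e[(7/10)/(13/28)] = 0.2874
D_KL(P||Q) = 0.1135 nats

D_KL(P||Q) = 0.1135 ≥ 0 ✓

This non-negativity is a fundamental property: relative entropy cannot be negative because it measures how different Q is from P.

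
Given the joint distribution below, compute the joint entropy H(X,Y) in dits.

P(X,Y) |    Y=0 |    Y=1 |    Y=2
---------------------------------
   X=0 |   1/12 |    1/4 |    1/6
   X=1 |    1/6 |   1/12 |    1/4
0.7403 dits

Joint entropy is H(X,Y) = -Σ_{x,y} p(x,y) log p(x,y).

Summing over all non-zero entries:
H(X,Y) = -[1/12·log_10(1/12) + 1/4·log_10(1/4) + 1/6·log_10(1/6) + 1/6·log_10(1/6) + 1/12·log_10(1/12) + 1/4·log_10(1/4)]
H(X,Y) = 0.7403 dits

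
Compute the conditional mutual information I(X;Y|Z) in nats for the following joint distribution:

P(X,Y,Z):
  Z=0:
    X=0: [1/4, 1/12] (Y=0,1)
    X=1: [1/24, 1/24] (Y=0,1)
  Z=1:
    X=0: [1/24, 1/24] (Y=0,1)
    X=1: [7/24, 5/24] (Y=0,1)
0.0103 nats

Conditional mutual information: I(X;Y|Z) = H(X|Z) + H(Y|Z) - H(X,Y|Z)

H(Z) = 0.6792
H(X,Z) = 1.1269 → H(X|Z) = 0.4477
H(Y,Z) = 1.3321 → H(Y|Z) = 0.6529
H(X,Y,Z) = 1.7695 → H(X,Y|Z) = 1.0903

I(X;Y|Z) = 0.4477 + 0.6529 - 1.0903 = 0.0103 nats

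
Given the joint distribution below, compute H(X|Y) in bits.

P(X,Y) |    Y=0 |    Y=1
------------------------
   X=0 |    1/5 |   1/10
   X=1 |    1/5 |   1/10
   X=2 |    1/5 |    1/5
1.5510 bits

Using the chain rule: H(X|Y) = H(X,Y) - H(Y)

First, compute H(X,Y) = 2.5219 bits

Marginal P(Y) = (3/5, 2/5)
H(Y) = 0.9710 bits

H(X|Y) = H(X,Y) - H(Y) = 2.5219 - 0.9710 = 1.5510 bits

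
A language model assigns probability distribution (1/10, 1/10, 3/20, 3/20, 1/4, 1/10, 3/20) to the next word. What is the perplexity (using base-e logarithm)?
6.6263

Perplexity is e^H (or exp(H) for natural log).

First, H = -Σ p log p = 1.8911 nats
Perplexity = e^1.8911 = 6.6263

Interpretation: The model's uncertainty is equivalent to choosing uniformly among 6.6 options.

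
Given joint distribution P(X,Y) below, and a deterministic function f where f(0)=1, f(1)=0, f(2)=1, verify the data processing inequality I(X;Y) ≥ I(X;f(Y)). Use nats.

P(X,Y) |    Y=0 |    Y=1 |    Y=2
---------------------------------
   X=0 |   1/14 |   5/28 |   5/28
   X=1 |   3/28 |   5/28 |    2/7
I(X;Y) = 0.0058, I(X;f(Y)) = 0.0058, inequality holds: 0.0058 ≥ 0.0058

Data Processing Inequality: For any Markov chain X → Y → Z, we have I(X;Y) ≥ I(X;Z).

Here Z = f(Y) is a deterministic function of Y, forming X → Y → Z.

Original I(X;Y) = 0.0058 nats

After applying f:
P(X,Z) where Z=f(Y):
- P(X,Z=0) = P(X,Y=1)
- P(X,Z=1) = P(X,Y=0) + P(X,Y=2)

I(X;Z) = I(X;f(Y)) = 0.0058 nats

Verification: 0.0058 ≥ 0.0058 ✓

Information cannot be created by processing; the function f can only lose information about X.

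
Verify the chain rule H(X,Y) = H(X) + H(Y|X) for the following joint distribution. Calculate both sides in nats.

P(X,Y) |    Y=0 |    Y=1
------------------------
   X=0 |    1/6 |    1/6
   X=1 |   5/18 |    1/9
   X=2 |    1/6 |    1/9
H(X,Y) = 1.7400, H(X) = 1.0893, H(Y|X) = 0.6507 (all in nats)

Chain rule: H(X,Y) = H(X) + H(Y|X)

Left side — joint entropy directly:
H(X,Y) = -Σ p(x,y) log p(x,y) = 1.7400 nats

Right side — compute H(Y|X) from the conditional distributions:
P(X) = (1/3, 7/18, 5/18), so H(X) = 1.0893 nats
H(Y|X) = Σ_x P(X=x) · H(Y|X=x):
  P(Y|X=0) = (1/2, 1/2), H(Y|X=0) = 0.6931, weight P(X=0) = 1/3
  P(Y|X=1) = (5/7, 2/7), H(Y|X=1) = 0.5983, weight P(X=1) = 7/18
  P(Y|X=2) = (3/5, 2/5), H(Y|X=2) = 0.6730, weight P(X=2) = 5/18
H(Y|X) = 0.6507 nats

H(X) + H(Y|X) = 1.0893 + 0.6507 = 1.7400 nats

Both sides equal 1.7400 nats. ✓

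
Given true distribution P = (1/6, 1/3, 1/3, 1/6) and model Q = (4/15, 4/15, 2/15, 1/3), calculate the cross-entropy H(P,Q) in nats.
1.5156 nats

Cross-entropy: H(P,Q) = -Σ p(x) log q(x)

Alternatively: H(P,Q) = H(P) + D_KL(P||Q)
H(P) = 1.3297 nats
D_KL(P||Q) = 0.1860 nats

H(P,Q) = 1.3297 + 0.1860 = 1.5156 nats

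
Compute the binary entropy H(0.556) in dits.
0.2983 dits

The binary entropy function is:
H(p) = -p log(p) - (1-p) log(1-p)

H(0.556) = -0.556 × log_10(0.556) - 0.444 × log_10(0.444)
H(0.556) = 0.2983 dits

Note: Binary entropy is maximized at p=0.5 (H=1 bit) and minimized at p=0 or p=1 (H=0).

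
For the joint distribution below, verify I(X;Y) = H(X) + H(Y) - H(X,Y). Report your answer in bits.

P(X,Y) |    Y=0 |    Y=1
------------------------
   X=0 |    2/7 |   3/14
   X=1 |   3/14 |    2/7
I(X;Y) = 0.0148 bits

Mutual information has multiple equivalent forms:
- I(X;Y) = H(X) - H(X|Y)
- I(X;Y) = H(Y) - H(Y|X)
- I(X;Y) = H(X) + H(Y) - H(X,Y)

Computing all quantities:
H(X) = 1.0000, H(Y) = 1.0000, H(X,Y) = 1.9852
H(X|Y) = 0.9852, H(Y|X) = 0.9852

Verification:
H(X) - H(X|Y) = 1.0000 - 0.9852 = 0.0148
H(Y) - H(Y|X) = 1.0000 - 0.9852 = 0.0148
H(X) + H(Y) - H(X,Y) = 1.0000 + 1.0000 - 1.9852 = 0.0148

All forms give I(X;Y) = 0.0148 bits. ✓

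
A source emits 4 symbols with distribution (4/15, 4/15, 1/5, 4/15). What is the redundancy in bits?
0.0101 bits

Redundancy measures how far a source is from maximum entropy:
R = H_max - H(X)

Maximum entropy for 4 symbols: H_max = log_2(4) = 2.0000 bits
Actual entropy: H(X) = 1.9899 bits
Redundancy: R = 2.0000 - 1.9899 = 0.0101 bits

This redundancy represents potential for compression: the source could be compressed by 0.0101 bits per symbol.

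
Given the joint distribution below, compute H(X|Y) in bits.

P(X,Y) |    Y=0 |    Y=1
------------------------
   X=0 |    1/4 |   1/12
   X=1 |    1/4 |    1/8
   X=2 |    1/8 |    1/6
1.5251 bits

Using the chain rule: H(X|Y) = H(X,Y) - H(Y)

First, compute H(X,Y) = 2.4796 bits

Marginal P(Y) = (5/8, 3/8)
H(Y) = 0.9544 bits

H(X|Y) = H(X,Y) - H(Y) = 2.4796 - 0.9544 = 1.5251 bits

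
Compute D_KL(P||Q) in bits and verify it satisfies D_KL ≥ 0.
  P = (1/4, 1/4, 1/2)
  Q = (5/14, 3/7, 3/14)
0.2882 bits

KL divergence satisfies the Gibbs inequality: D_KL(P||Q) ≥ 0 for all distributions P, Q.

D_KL(P||Q) = Σ p(x) log(p(x)/q(x))
Term by term:
  x=0: 1/4 × log_2[(1/4)/(5/14)] = -0.1286
  x=1: 1/4 × log_2[(1/4)/(3/7)] = -0.1944
  x=2: 1/2 × log_2[(1/2)/(3/14)] = 0.6112
D_KL(P||Q) = 0.2882 bits

D_KL(P||Q) = 0.2882 ≥ 0 ✓

This non-negativity is a fundamental property: relative entropy cannot be negative because it measures how different Q is from P.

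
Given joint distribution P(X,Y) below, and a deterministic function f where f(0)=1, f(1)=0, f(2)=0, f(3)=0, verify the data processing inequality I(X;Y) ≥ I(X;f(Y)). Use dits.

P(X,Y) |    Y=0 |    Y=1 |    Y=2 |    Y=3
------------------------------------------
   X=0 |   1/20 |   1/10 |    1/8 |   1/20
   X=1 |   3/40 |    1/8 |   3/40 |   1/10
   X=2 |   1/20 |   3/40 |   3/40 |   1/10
I(X;Y) = 0.0109, I(X;f(Y)) = 0.0006, inequality holds: 0.0109 ≥ 0.0006

Data Processing Inequality: For any Markov chain X → Y → Z, we have I(X;Y) ≥ I(X;Z).

Here Z = f(Y) is a deterministic function of Y, forming X → Y → Z.

Original I(X;Y) = 0.0109 dits

After applying f:
P(X,Z) where Z=f(Y):
- P(X,Z=0) = P(X,Y=1) + P(X,Y=2) + P(X,Y=3)
- P(X,Z=1) = P(X,Y=0)

I(X;Z) = I(X;f(Y)) = 0.0006 dits

Verification: 0.0109 ≥ 0.0006 ✓

Information cannot be created by processing; the function f can only lose information about X.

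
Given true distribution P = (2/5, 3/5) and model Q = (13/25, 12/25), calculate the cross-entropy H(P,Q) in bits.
1.0127 bits

Cross-entropy: H(P,Q) = -Σ p(x) log q(x)

Alternatively: H(P,Q) = H(P) + D_KL(P||Q)
H(P) = 0.9710 bits
D_KL(P||Q) = 0.0418 bits

H(P,Q) = 0.9710 + 0.0418 = 1.0127 bits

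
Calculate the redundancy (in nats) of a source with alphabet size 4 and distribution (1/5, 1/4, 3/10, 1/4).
0.0101 nats

Redundancy measures how far a source is from maximum entropy:
R = H_max - H(X)

Maximum entropy for 4 symbols: H_max = log_e(4) = 1.3863 nats
Actual entropy: H(X) = 1.3762 nats
Redundancy: R = 1.3863 - 1.3762 = 0.0101 nats

This redundancy represents potential for compression: the source could be compressed by 0.0101 nats per symbol.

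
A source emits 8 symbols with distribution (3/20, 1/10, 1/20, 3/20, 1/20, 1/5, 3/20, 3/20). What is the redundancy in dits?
0.0388 dits

Redundancy measures how far a source is from maximum entropy:
R = H_max - H(X)

Maximum entropy for 8 symbols: H_max = log_10(8) = 0.9031 dits
Actual entropy: H(X) = 0.8642 dits
Redundancy: R = 0.9031 - 0.8642 = 0.0388 dits

This redundancy represents potential for compression: the source could be compressed by 0.0388 dits per symbol.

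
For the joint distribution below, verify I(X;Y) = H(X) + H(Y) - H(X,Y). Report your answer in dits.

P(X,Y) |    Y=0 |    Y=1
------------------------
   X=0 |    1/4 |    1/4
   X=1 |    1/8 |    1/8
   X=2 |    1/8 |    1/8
I(X;Y) = 0.0000 dits

Mutual information has multiple equivalent forms:
- I(X;Y) = H(X) - H(X|Y)
- I(X;Y) = H(Y) - H(Y|X)
- I(X;Y) = H(X) + H(Y) - H(X,Y)

Computing all quantities:
H(X) = 0.4515, H(Y) = 0.3010, H(X,Y) = 0.7526
H(X|Y) = 0.4515, H(Y|X) = 0.3010

Verification:
H(X) - H(X|Y) = 0.4515 - 0.4515 = 0.0000
H(Y) - H(Y|X) = 0.3010 - 0.3010 = 0.0000
H(X) + H(Y) - H(X,Y) = 0.4515 + 0.3010 - 0.7526 = 0.0000

All forms give I(X;Y) = 0.0000 dits. ✓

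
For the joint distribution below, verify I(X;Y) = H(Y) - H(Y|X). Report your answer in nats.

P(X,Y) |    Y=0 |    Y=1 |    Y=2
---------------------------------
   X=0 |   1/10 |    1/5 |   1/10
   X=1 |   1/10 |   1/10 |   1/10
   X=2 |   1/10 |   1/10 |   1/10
I(X;Y) = 0.0138 nats

Mutual information has multiple equivalent forms:
- I(X;Y) = H(X) - H(X|Y)
- I(X;Y) = H(Y) - H(Y|X)
- I(X;Y) = H(X) + H(Y) - H(X,Y)

Computing all quantities:
H(X) = 1.0889, H(Y) = 1.0889, H(X,Y) = 2.1640
H(X|Y) = 1.0751, H(Y|X) = 1.0751

Verification:
H(X) - H(X|Y) = 1.0889 - 1.0751 = 0.0138
H(Y) - H(Y|X) = 1.0889 - 1.0751 = 0.0138
H(X) + H(Y) - H(X,Y) = 1.0889 + 1.0889 - 2.1640 = 0.0138

All forms give I(X;Y) = 0.0138 nats. ✓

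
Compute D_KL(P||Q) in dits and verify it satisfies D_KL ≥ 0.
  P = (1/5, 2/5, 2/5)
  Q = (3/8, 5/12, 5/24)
0.0516 dits

KL divergence satisfies the Gibbs inequality: D_KL(P||Q) ≥ 0 for all distributions P, Q.

D_KL(P||Q) = Σ p(x) log(p(x)/q(x))
Term by term:
  x=0: 1/5 × log_10[(1/5)/(3/8)] = -0.0546
  x=1: 2/5 × log_10[(2/5)/(5/12)] = -0.0071
  x=2: 2/5 × log_10[(2/5)/(5/24)] = 0.1133
D_KL(P||Q) = 0.0516 dits

D_KL(P||Q) = 0.0516 ≥ 0 ✓

This non-negativity is a fundamental property: relative entropy cannot be negative because it measures how different Q is from P.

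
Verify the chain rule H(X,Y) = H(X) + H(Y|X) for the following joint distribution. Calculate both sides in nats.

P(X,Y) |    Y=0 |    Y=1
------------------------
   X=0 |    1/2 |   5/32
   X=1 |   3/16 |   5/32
H(X,Y) = 1.2405, H(X) = 0.6435, H(Y|X) = 0.5970 (all in nats)

Chain rule: H(X,Y) = H(X) + H(Y|X)

Left side — joint entropy directly:
H(X,Y) = -Σ p(x,y) log p(x,y) = 1.2405 nats

Right side — compute H(Y|X) from the conditional distributions:
P(X) = (21/32, 11/32), so H(X) = 0.6435 nats
H(Y|X) = Σ_x P(X=x) · H(Y|X=x):
  P(Y|X=0) = (16/21, 5/21), H(Y|X=0) = 0.5489, weight P(X=0) = 21/32
  P(Y|X=1) = (6/11, 5/11), H(Y|X=1) = 0.6890, weight P(X=1) = 11/32
H(Y|X) = 0.5970 nats

H(X) + H(Y|X) = 0.6435 + 0.5970 = 1.2405 nats

Both sides equal 1.2405 nats. ✓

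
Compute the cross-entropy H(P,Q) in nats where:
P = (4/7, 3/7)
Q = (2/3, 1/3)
0.7025 nats

Cross-entropy: H(P,Q) = -Σ p(x) log q(x)

Alternatively: H(P,Q) = H(P) + D_KL(P||Q)
H(P) = 0.6829 nats
D_KL(P||Q) = 0.0196 nats

H(P,Q) = 0.6829 + 0.0196 = 0.7025 nats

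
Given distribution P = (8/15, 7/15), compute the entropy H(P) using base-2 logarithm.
0.9968 bits

Shannon entropy is H(X) = -Σ p(x) log p(x).

For P = (8/15, 7/15):
H = -8/15 × log_2(8/15) -7/15 × log_2(7/15)
H = 0.9968 bits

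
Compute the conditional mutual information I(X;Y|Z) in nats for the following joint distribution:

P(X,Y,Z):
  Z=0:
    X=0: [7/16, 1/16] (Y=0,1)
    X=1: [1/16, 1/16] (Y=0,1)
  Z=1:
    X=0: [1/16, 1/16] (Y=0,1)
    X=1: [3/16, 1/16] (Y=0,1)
0.0492 nats

Conditional mutual information: I(X;Y|Z) = H(X|Z) + H(Y|Z) - H(X,Y|Z)

H(Z) = 0.6616
H(X,Z) = 1.2130 → H(X|Z) = 0.5514
H(Y,Z) = 1.2130 → H(Y|Z) = 0.5514
H(X,Y,Z) = 1.7153 → H(X,Y|Z) = 1.0537

I(X;Y|Z) = 0.5514 + 0.5514 - 1.0537 = 0.0492 nats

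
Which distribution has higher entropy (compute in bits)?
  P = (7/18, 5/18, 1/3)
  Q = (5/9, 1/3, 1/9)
P

Computing entropies in bits:
H(P) = 1.5715
H(Q) = 1.3516

Distribution P has higher entropy.

Intuition: The distribution closer to uniform (more spread out) has higher entropy.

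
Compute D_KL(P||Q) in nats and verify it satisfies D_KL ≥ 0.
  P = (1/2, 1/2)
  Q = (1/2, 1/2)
0.0000 nats

KL divergence satisfies the Gibbs inequality: D_KL(P||Q) ≥ 0 for all distributions P, Q.

D_KL(P||Q) = Σ p(x) log(p(x)/q(x))
Term by term:
  x=0: 1/2 × log_e[(1/2)/(1/2)] = 0.0000
  x=1: 1/2 × log_e[(1/2)/(1/2)] = 0.0000
D_KL(P||Q) = 0.0000 nats

D_KL(P||Q) = 0.0000 ≥ 0 ✓

This non-negativity is a fundamental property: relative entropy cannot be negative because it measures how different Q is from P.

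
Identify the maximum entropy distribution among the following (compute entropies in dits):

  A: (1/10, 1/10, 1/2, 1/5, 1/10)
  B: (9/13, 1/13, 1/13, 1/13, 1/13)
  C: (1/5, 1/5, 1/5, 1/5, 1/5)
C

For a discrete distribution over n outcomes, entropy is maximized by the uniform distribution.

Computing entropies:
H(A) = 0.5903 dits
H(B) = 0.4533 dits
H(C) = 0.6990 dits

The uniform distribution (where all probabilities equal 1/5) achieves the maximum entropy of log_10(5) = 0.6990 dits.

Distribution C has the highest entropy.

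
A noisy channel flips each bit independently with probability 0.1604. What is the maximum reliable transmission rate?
0.3647 bits

For a binary symmetric channel (BSC) with error probability p:
Capacity C = 1 - H(p) bits per symbol

where H(p) = -p log₂(p) - (1-p) log₂(1-p) is the binary entropy function.

H(0.1604) = 0.6353 bits
C = 1 - 0.6353 = 0.3647 bits per symbol

This means we can reliably transmit up to 0.3647 bits of information per channel use.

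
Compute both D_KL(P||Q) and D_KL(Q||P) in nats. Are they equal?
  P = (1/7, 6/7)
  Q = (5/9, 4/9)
D_KL(P||Q) = 0.3689, D_KL(Q||P) = 0.4626

KL divergence is not symmetric: D_KL(P||Q) ≠ D_KL(Q||P) in general.

D_KL(P||Q) = 0.3689 nats
D_KL(Q||P) = 0.4626 nats

No, they are not equal!

This asymmetry is why KL divergence is not a true distance metric.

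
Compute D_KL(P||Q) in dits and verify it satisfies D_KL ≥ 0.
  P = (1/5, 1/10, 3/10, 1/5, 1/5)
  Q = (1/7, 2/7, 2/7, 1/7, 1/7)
0.0484 dits

KL divergence satisfies the Gibbs inequality: D_KL(P||Q) ≥ 0 for all distributions P, Q.

D_KL(P||Q) = Σ p(x) log(p(x)/q(x))
Term by term:
  x=0: 1/5 × log_10[(1/5)/(1/7)] = 0.0292
  x=1: 1/10 × log_10[(1/10)/(2/7)] = -0.0456
  x=2: 3/10 × log_10[(3/10)/(2/7)] = 0.0064
  x=3: 1/5 × log_10[(1/5)/(1/7)] = 0.0292
  x=4: 1/5 × log_10[(1/5)/(1/7)] = 0.0292
D_KL(P||Q) = 0.0484 dits

D_KL(P||Q) = 0.0484 ≥ 0 ✓

This non-negativity is a fundamental property: relative entropy cannot be negative because it measures how different Q is from P.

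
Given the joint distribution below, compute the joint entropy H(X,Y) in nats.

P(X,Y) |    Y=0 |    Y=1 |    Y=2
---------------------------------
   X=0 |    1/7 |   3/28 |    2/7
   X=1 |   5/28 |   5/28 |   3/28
1.7298 nats

Joint entropy is H(X,Y) = -Σ_{x,y} p(x,y) log p(x,y).

Summing over all non-zero entries:
H(X,Y) = -[1/7·log_e(1/7) + 3/28·log_e(3/28) + 2/7·log_e(2/7) + 5/28·log_e(5/28) + 5/28·log_e(5/28) + 3/28·log_e(3/28)]
H(X,Y) = 1.7298 nats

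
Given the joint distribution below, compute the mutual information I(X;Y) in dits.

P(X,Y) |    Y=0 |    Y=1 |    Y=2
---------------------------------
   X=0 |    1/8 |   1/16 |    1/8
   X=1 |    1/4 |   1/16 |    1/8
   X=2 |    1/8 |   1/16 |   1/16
0.0070 dits

Mutual information: I(X;Y) = H(X) + H(Y) - H(X,Y)

Marginals:
P(X) = (5/16, 7/16, 1/4), H(X) = 0.4654 dits
P(Y) = (1/2, 3/16, 5/16), H(Y) = 0.4447 dits

Joint entropy: H(X,Y) = 0.9031 dits

I(X;Y) = 0.4654 + 0.4447 - 0.9031 = 0.0070 dits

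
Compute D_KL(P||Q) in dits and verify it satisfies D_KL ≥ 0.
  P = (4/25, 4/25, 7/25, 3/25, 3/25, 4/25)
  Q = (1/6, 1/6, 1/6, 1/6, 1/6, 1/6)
0.0203 dits

KL divergence satisfies the Gibbs inequality: D_KL(P||Q) ≥ 0 for all distributions P, Q.

D_KL(P||Q) = Σ p(x) log(p(x)/q(x))
Term by term:
  x=0: 4/25 × log_10[(4/25)/(1/6)] = -0.0028
  x=1: 4/25 × log_10[(4/25)/(1/6)] = -0.0028
  x=2: 7/25 × log_10[(7/25)/(1/6)] = 0.0631
  x=3: 3/25 × log_10[(3/25)/(1/6)] = -0.0171
  x=4: 3/25 × log_10[(3/25)/(1/6)] = -0.0171
  x=5: 4/25 × log_10[(4/25)/(1/6)] = -0.0028
D_KL(P||Q) = 0.0203 dits

D_KL(P||Q) = 0.0203 ≥ 0 ✓

This non-negativity is a fundamental property: relative entropy cannot be negative because it measures how different Q is from P.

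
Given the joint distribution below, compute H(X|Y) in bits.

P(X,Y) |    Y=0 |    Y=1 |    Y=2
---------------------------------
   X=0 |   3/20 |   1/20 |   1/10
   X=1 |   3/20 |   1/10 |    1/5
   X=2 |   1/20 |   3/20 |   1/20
1.4274 bits

Using the chain rule: H(X|Y) = H(X,Y) - H(Y)

First, compute H(X,Y) = 3.0087 bits

Marginal P(Y) = (7/20, 3/10, 7/20)
H(Y) = 1.5813 bits

H(X|Y) = H(X,Y) - H(Y) = 3.0087 - 1.5813 = 1.4274 bits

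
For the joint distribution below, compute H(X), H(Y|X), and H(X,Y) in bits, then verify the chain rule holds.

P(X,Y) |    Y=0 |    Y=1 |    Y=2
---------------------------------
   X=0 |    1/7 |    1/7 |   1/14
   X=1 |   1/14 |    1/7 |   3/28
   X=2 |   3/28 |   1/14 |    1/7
H(X,Y) = 3.1106, H(X) = 1.5831, H(Y|X) = 1.5274 (all in bits)

Chain rule: H(X,Y) = H(X) + H(Y|X)

Left side — joint entropy directly:
H(X,Y) = -Σ p(x,y) log p(x,y) = 3.1106 bits

Right side — compute H(Y|X) from the conditional distributions:
P(X) = (5/14, 9/28, 9/28), so H(X) = 1.5831 bits
H(Y|X) = Σ_x P(X=x) · H(Y|X=x):
  P(Y|X=0) = (2/5, 2/5, 1/5), H(Y|X=0) = 1.5219, weight P(X=0) = 5/14
  P(Y|X=1) = (2/9, 4/9, 1/3), H(Y|X=1) = 1.5305, weight P(X=1) = 9/28
  P(Y|X=2) = (1/3, 2/9, 4/9), H(Y|X=2) = 1.5305, weight P(X=2) = 9/28
H(Y|X) = 1.5274 bits

H(X) + H(Y|X) = 1.5831 + 1.5274 = 3.1106 bits

Both sides equal 3.1106 bits. ✓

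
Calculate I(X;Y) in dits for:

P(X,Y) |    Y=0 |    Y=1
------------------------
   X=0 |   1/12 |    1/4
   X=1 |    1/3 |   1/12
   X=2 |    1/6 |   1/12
0.0539 dits

Mutual information: I(X;Y) = H(X) + H(Y) - H(X,Y)

Marginals:
P(X) = (1/3, 5/12, 1/4), H(X) = 0.4680 dits
P(Y) = (7/12, 5/12), H(Y) = 0.2950 dits

Joint entropy: H(X,Y) = 0.7090 dits

I(X;Y) = 0.4680 + 0.2950 - 0.7090 = 0.0539 dits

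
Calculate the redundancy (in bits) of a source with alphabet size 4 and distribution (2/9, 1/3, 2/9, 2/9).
0.0251 bits

Redundancy measures how far a source is from maximum entropy:
R = H_max - H(X)

Maximum entropy for 4 symbols: H_max = log_2(4) = 2.0000 bits
Actual entropy: H(X) = 1.9749 bits
Redundancy: R = 2.0000 - 1.9749 = 0.0251 bits

This redundancy represents potential for compression: the source could be compressed by 0.0251 bits per symbol.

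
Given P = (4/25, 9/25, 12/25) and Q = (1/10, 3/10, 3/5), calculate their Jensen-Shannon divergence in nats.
0.0082 nats

Jensen-Shannon divergence is:
JSD(P||Q) = 0.5 × D_KL(P||M) + 0.5 × D_KL(Q||M)
where M = 0.5 × (P + Q) is the mixture distribution.

M = 0.5 × (4/25, 9/25, 12/25) + 0.5 × (1/10, 3/10, 3/5) = (0.13, 0.33, 0.54)

D_KL(P||M) = 0.0080 nats
D_KL(Q||M) = 0.0084 nats

JSD(P||Q) = 0.5 × 0.0080 + 0.5 × 0.0084 = 0.0082 nats

Unlike KL divergence, JSD is symmetric and bounded: 0 ≤ JSD ≤ log(2).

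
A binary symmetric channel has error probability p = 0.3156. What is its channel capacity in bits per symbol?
0.1005 bits

For a binary symmetric channel (BSC) with error probability p:
Capacity C = 1 - H(p) bits per symbol

where H(p) = -p log₂(p) - (1-p) log₂(1-p) is the binary entropy function.

H(0.3156) = 0.8995 bits
C = 1 - 0.8995 = 0.1005 bits per symbol

This means we can reliably transmit up to 0.1005 bits of information per channel use.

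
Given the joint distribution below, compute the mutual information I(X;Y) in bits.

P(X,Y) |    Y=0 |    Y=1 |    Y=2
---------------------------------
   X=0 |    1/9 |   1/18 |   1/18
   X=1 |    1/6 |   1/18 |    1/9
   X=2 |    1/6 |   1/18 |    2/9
0.0362 bits

Mutual information: I(X;Y) = H(X) + H(Y) - H(X,Y)

Marginals:
P(X) = (2/9, 1/3, 4/9), H(X) = 1.5305 bits
P(Y) = (4/9, 1/6, 7/18), H(Y) = 1.4807 bits

Joint entropy: H(X,Y) = 2.9749 bits

I(X;Y) = 1.5305 + 1.4807 - 2.9749 = 0.0362 bits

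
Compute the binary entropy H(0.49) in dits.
0.3009 dits

The binary entropy function is:
H(p) = -p log(p) - (1-p) log(1-p)

H(0.49) = -0.49 × log_10(0.49) - 0.51 × log_10(0.51)
H(0.49) = 0.3009 dits

Note: Binary entropy is maximized at p=0.5 (H=1 bit) and minimized at p=0 or p=1 (H=0).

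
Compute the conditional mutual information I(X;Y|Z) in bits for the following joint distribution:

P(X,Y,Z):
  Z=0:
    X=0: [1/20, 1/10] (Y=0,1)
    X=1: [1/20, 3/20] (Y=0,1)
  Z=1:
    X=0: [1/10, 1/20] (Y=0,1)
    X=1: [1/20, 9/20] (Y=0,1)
0.1364 bits

Conditional mutual information: I(X;Y|Z) = H(X|Z) + H(Y|Z) - H(X,Y|Z)

H(Z) = 0.9341
H(X,Z) = 1.7855 → H(X|Z) = 0.8514
H(Y,Z) = 1.7427 → H(Y|Z) = 0.8087
H(X,Y,Z) = 2.4577 → H(X,Y|Z) = 1.5236

I(X;Y|Z) = 0.8514 + 0.8087 - 1.5236 = 0.1364 bits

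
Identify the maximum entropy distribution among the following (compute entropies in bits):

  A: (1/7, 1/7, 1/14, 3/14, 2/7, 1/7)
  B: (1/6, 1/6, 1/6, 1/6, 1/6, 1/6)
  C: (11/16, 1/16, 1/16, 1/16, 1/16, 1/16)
B

For a discrete distribution over n outcomes, entropy is maximized by the uniform distribution.

Computing entropies:
H(A) = 2.4677 bits
H(B) = 2.5850 bits
H(C) = 1.6216 bits

The uniform distribution (where all probabilities equal 1/6) achieves the maximum entropy of log_2(6) = 2.5850 bits.

Distribution B has the highest entropy.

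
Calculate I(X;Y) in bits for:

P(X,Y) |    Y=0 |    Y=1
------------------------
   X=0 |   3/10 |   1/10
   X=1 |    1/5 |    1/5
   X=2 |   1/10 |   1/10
0.0464 bits

Mutual information: I(X;Y) = H(X) + H(Y) - H(X,Y)

Marginals:
P(X) = (2/5, 2/5, 1/5), H(X) = 1.5219 bits
P(Y) = (3/5, 2/5), H(Y) = 0.9710 bits

Joint entropy: H(X,Y) = 2.4464 bits

I(X;Y) = 1.5219 + 0.9710 - 2.4464 = 0.0464 bits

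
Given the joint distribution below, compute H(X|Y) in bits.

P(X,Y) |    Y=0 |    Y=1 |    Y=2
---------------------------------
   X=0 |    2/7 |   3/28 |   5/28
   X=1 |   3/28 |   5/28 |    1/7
0.9234 bits

Using the chain rule: H(X|Y) = H(X,Y) - H(Y)

First, compute H(X,Y) = 2.4956 bits

Marginal P(Y) = (11/28, 2/7, 9/28)
H(Y) = 1.5722 bits

H(X|Y) = H(X,Y) - H(Y) = 2.4956 - 1.5722 = 0.9234 bits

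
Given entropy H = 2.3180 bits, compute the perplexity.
4.9864

Perplexity is 2^H (or exp(H) for natural log).

H = 2.3180 bits
Perplexity = 2^2.3180 = 4.9864

Interpretation: The model's uncertainty is equivalent to choosing uniformly among 5.0 options.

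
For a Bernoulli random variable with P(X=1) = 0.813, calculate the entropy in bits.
0.6952 bits

The binary entropy function is:
H(p) = -p log(p) - (1-p) log(1-p)

H(0.813) = -0.813 × log_2(0.813) - 0.187 × log_2(0.187)
H(0.813) = 0.6952 bits

Note: Binary entropy is maximized at p=0.5 (H=1 bit) and minimized at p=0 or p=1 (H=0).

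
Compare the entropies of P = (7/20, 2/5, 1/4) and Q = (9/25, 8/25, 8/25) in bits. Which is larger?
Q

Computing entropies in bits:
H(P) = 1.5589
H(Q) = 1.5827

Distribution Q has higher entropy.

Intuition: The distribution closer to uniform (more spread out) has higher entropy.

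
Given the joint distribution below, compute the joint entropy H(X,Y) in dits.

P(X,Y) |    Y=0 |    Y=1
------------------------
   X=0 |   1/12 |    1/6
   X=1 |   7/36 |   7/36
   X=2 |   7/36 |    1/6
0.7642 dits

Joint entropy is H(X,Y) = -Σ_{x,y} p(x,y) log p(x,y).

Summing over all non-zero entries:
H(X,Y) = -[1/12·log_10(1/12) + 1/6·log_10(1/6) + 7/36·log_10(7/36) + 7/36·log_10(7/36) + 7/36·log_10(7/36) + 1/6·log_10(1/6)]
H(X,Y) = 0.7642 dits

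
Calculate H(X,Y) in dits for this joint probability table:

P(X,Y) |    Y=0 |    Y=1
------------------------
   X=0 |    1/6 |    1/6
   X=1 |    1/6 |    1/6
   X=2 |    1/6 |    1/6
0.7782 dits

Joint entropy is H(X,Y) = -Σ_{x,y} p(x,y) log p(x,y).

Summing over all non-zero entries:
H(X,Y) = -[1/6·log_10(1/6) + 1/6·log_10(1/6) + 1/6·log_10(1/6) + 1/6·log_10(1/6) + 1/6·log_10(1/6) + 1/6·log_10(1/6)]
H(X,Y) = 0.7782 dits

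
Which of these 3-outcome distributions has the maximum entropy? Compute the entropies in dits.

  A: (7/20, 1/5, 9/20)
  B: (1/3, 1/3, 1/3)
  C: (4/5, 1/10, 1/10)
B

For a discrete distribution over n outcomes, entropy is maximized by the uniform distribution.

Computing entropies:
H(A) = 0.4554 dits
H(B) = 0.4771 dits
H(C) = 0.2775 dits

The uniform distribution (where all probabilities equal 1/3) achieves the maximum entropy of log_10(3) = 0.4771 dits.

Distribution B has the highest entropy.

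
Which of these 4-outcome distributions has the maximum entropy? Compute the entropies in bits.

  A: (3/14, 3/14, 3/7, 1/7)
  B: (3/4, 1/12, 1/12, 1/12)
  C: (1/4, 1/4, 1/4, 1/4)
C

For a discrete distribution over n outcomes, entropy is maximized by the uniform distribution.

Computing entropies:
H(A) = 1.8774 bits
H(B) = 1.2075 bits
H(C) = 2.0000 bits

The uniform distribution (where all probabilities equal 1/4) achieves the maximum entropy of log_2(4) = 2.0000 bits.

Distribution C has the highest entropy.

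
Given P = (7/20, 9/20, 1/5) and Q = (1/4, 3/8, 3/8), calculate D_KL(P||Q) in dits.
0.0322 dits

KL divergence: D_KL(P||Q) = Σ p(x) log(p(x)/q(x))

Computing term by term:
  x=0: 7/20 × log_10[(7/20)/(1/4)] = 7/20 × 0.1461 = 0.0511
  x=1: 9/20 × log_10[(9/20)/(3/8)] = 9/20 × 0.0792 = 0.0356
  x=2: 1/5 × log_10[(1/5)/(3/8)] = 1/5 × -0.2730 = -0.0546

D_KL(P||Q) = 0.0322 dits

Note: KL divergence is always non-negative and equals 0 iff P = Q.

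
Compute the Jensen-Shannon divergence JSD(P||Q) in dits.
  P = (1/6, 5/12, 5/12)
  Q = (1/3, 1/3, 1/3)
0.0082 dits

Jensen-Shannon divergence is:
JSD(P||Q) = 0.5 × D_KL(P||M) + 0.5 × D_KL(Q||M)
where M = 0.5 × (P + Q) is the mixture distribution.

M = 0.5 × (1/6, 5/12, 5/12) + 0.5 × (1/3, 1/3, 1/3) = (1/4, 3/8, 3/8)

D_KL(P||M) = 0.0088 dits
D_KL(Q||M) = 0.0075 dits

JSD(P||Q) = 0.5 × 0.0088 + 0.5 × 0.0075 = 0.0082 dits

Unlike KL divergence, JSD is symmetric and bounded: 0 ≤ JSD ≤ log(2).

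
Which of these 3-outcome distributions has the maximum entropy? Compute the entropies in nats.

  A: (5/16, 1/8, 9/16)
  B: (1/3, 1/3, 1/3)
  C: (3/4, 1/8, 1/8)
B

For a discrete distribution over n outcomes, entropy is maximized by the uniform distribution.

Computing entropies:
H(A) = 0.9471 nats
H(B) = 1.0986 nats
H(C) = 0.7356 nats

The uniform distribution (where all probabilities equal 1/3) achieves the maximum entropy of log_e(3) = 1.0986 nats.

Distribution B has the highest entropy.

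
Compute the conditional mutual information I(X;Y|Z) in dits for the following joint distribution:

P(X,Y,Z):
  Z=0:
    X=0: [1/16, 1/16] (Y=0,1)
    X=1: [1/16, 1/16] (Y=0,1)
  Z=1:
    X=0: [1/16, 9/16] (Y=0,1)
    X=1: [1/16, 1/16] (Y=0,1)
0.0209 dits

Conditional mutual information: I(X;Y|Z) = H(X|Z) + H(Y|Z) - H(X,Y|Z)

H(Z) = 0.2442
H(X,Z) = 0.4662 → H(X|Z) = 0.2220
H(Y,Z) = 0.4662 → H(Y|Z) = 0.2220
H(X,Y,Z) = 0.6674 → H(X,Y|Z) = 0.4231

I(X;Y|Z) = 0.2220 + 0.2220 - 0.4231 = 0.0209 dits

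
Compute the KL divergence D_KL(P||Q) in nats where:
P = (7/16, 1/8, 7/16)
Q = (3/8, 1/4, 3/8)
0.0482 nats

KL divergence: D_KL(P||Q) = Σ p(x) log(p(x)/q(x))

Computing term by term:
  x=0: 7/16 × log_e[(7/16)/(3/8)] = 7/16 × 0.1542 = 0.0674
  x=1: 1/8 × log_e[(1/8)/(1/4)] = 1/8 × -0.6931 = -0.0866
  x=2: 7/16 × log_e[(7/16)/(3/8)] = 7/16 × 0.1542 = 0.0674

D_KL(P||Q) = 0.0482 nats

Note: KL divergence is always non-negative and equals 0 iff P = Q.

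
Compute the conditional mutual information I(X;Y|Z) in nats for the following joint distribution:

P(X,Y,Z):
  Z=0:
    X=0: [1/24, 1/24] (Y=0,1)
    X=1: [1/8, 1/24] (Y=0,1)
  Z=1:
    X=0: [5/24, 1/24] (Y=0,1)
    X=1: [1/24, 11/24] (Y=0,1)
0.2290 nats

Conditional mutual information: I(X;Y|Z) = H(X|Z) + H(Y|Z) - H(X,Y|Z)

H(Z) = 0.5623
H(X,Z) = 1.1988 → H(X|Z) = 0.6365
H(Y,Z) = 1.1988 → H(Y|Z) = 0.6365
H(X,Y,Z) = 1.6064 → H(X,Y|Z) = 1.0441

I(X;Y|Z) = 0.6365 + 0.6365 - 1.0441 = 0.2290 nats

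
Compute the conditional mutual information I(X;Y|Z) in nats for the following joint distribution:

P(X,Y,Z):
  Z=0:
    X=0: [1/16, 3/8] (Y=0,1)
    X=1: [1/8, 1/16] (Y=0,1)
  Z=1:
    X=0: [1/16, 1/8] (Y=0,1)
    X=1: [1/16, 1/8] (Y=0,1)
0.0830 nats

Conditional mutual information: I(X;Y|Z) = H(X|Z) + H(Y|Z) - H(X,Y|Z)

H(Z) = 0.6616
H(X,Z) = 1.3033 → H(X|Z) = 0.6417
H(Y,Z) = 1.2820 → H(Y|Z) = 0.6205
H(X,Y,Z) = 1.8407 → H(X,Y|Z) = 1.1792

I(X;Y|Z) = 0.6417 + 0.6205 - 1.1792 = 0.0830 nats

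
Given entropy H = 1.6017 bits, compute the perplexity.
3.0350

Perplexity is 2^H (or exp(H) for natural log).

H = 1.6017 bits
Perplexity = 2^1.6017 = 3.0350

Interpretation: The model's uncertainty is equivalent to choosing uniformly among 3.0 options.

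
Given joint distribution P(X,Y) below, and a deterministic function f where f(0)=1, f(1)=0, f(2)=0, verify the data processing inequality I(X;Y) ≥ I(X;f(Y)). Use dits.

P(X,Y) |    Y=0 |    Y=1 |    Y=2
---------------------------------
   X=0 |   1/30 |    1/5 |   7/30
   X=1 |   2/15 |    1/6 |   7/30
I(X;Y) = 0.0136, I(X;f(Y)) = 0.0133, inequality holds: 0.0136 ≥ 0.0133

Data Processing Inequality: For any Markov chain X → Y → Z, we have I(X;Y) ≥ I(X;Z).

Here Z = f(Y) is a deterministic function of Y, forming X → Y → Z.

Original I(X;Y) = 0.0136 dits

After applying f:
P(X,Z) where Z=f(Y):
- P(X,Z=0) = P(X,Y=1) + P(X,Y=2)
- P(X,Z=1) = P(X,Y=0)

I(X;Z) = I(X;f(Y)) = 0.0133 dits

Verification: 0.0136 ≥ 0.0133 ✓

Information cannot be created by processing; the function f can only lose information about X.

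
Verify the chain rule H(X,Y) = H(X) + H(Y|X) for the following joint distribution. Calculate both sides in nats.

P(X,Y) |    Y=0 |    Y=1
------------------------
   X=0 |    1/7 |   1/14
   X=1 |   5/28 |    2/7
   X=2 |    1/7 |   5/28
H(X,Y) = 1.7177, H(X) = 1.0511, H(Y|X) = 0.6665 (all in nats)

Chain rule: H(X,Y) = H(X) + H(Y|X)

Left side — joint entropy directly:
H(X,Y) = -Σ p(x,y) log p(x,y) = 1.7177 nats

Right side — compute H(Y|X) from the conditional distributions:
P(X) = (3/14, 13/28, 9/28), so H(X) = 1.0511 nats
H(Y|X) = Σ_x P(X=x) · H(Y|X=x):
  P(Y|X=0) = (2/3, 1/3), H(Y|X=0) = 0.6365, weight P(X=0) = 3/14
  P(Y|X=1) = (5/13, 8/13), H(Y|X=1) = 0.6663, weight P(X=1) = 13/28
  P(Y|X=2) = (4/9, 5/9), H(Y|X=2) = 0.6870, weight P(X=2) = 9/28
H(Y|X) = 0.6665 nats

H(X) + H(Y|X) = 1.0511 + 0.6665 = 1.7177 nats

Both sides equal 1.7177 nats. ✓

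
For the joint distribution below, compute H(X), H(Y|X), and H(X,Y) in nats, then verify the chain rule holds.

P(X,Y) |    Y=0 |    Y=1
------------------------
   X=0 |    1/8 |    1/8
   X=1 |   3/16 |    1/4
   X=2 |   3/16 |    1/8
H(X,Y) = 1.7541, H(X) = 1.0717, H(Y|X) = 0.6824 (all in nats)

Chain rule: H(X,Y) = H(X) + H(Y|X)

Left side — joint entropy directly:
H(X,Y) = -Σ p(x,y) log p(x,y) = 1.7541 nats

Right side — compute H(Y|X) from the conditional distributions:
P(X) = (1/4, 7/16, 5/16), so H(X) = 1.0717 nats
H(Y|X) = Σ_x P(X=x) · H(Y|X=x):
  P(Y|X=0) = (1/2, 1/2), H(Y|X=0) = 0.6931, weight P(X=0) = 1/4
  P(Y|X=1) = (3/7, 4/7), H(Y|X=1) = 0.6829, weight P(X=1) = 7/16
  P(Y|X=2) = (3/5, 2/5), H(Y|X=2) = 0.6730, weight P(X=2) = 5/16
H(Y|X) = 0.6824 nats

H(X) + H(Y|X) = 1.0717 + 0.6824 = 1.7541 nats

Both sides equal 1.7541 nats. ✓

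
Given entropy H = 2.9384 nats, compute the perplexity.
18.8856

Perplexity is e^H (or exp(H) for natural log).

H = 2.9384 nats
Perplexity = e^2.9384 = 18.8856

Interpretation: The model's uncertainty is equivalent to choosing uniformly among 18.9 options.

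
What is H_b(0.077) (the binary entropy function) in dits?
0.1179 dits

The binary entropy function is:
H(p) = -p log(p) - (1-p) log(1-p)

H(0.077) = -0.077 × log_10(0.077) - 0.923 × log_10(0.923)
H(0.077) = 0.1179 dits

Note: Binary entropy is maximized at p=0.5 (H=1 bit) and minimized at p=0 or p=1 (H=0).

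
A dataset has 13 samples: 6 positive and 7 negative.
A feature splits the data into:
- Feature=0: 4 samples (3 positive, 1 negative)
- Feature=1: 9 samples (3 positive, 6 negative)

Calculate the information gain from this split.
0.1104 bits

Information Gain = H(Y) - H(Y|Feature)

Before split:
P(positive) = 6/13 = 0.4615
H(Y) = 0.9957 bits

After split:
Feature=0: H = 0.8113 bits (weight = 4/13)
Feature=1: H = 0.9183 bits (weight = 9/13)
H(Y|Feature) = (4/13)×0.8113 + (9/13)×0.9183 = 0.8854 bits

Information Gain = 0.9957 - 0.8854 = 0.1104 bits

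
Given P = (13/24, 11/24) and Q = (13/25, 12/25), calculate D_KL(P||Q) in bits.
0.0014 bits

KL divergence: D_KL(P||Q) = Σ p(x) log(p(x)/q(x))

Computing term by term:
  x=0: 13/24 × log_2[(13/24)/(13/25)] = 13/24 × 0.0589 = 0.0319
  x=1: 11/24 × log_2[(11/24)/(12/25)] = 11/24 × -0.0666 = -0.0305

D_KL(P||Q) = 0.0014 bits

Note: KL divergence is always non-negative and equals 0 iff P = Q.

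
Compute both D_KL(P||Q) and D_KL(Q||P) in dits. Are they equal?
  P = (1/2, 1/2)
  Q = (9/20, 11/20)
D_KL(P||Q) = 0.0022, D_KL(Q||P) = 0.0022

KL divergence is not symmetric: D_KL(P||Q) ≠ D_KL(Q||P) in general.

D_KL(P||Q) = 0.0022 dits
D_KL(Q||P) = 0.0022 dits

In this case they happen to be equal (to 4 decimal places).

This asymmetry is why KL divergence is not a true distance metric.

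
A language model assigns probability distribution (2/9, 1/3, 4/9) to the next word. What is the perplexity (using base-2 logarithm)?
2.8888

Perplexity is 2^H (or exp(H) for natural log).

First, H = -Σ p log p = 1.5305 bits
Perplexity = 2^1.5305 = 2.8888

Interpretation: The model's uncertainty is equivalent to choosing uniformly among 2.9 options.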